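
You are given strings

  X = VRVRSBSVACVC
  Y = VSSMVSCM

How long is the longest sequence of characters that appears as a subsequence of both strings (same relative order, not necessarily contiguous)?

Pick V [3,1]; then S [5,2]; then S [7,3]; then V [8,5]; then C [10,7]; all 5 characters appear in both, in order. The LCS DP gives dp[12][8] = 5, so this is optimal.

5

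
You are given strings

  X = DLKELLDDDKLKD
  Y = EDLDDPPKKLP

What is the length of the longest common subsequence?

Match D [1,2], L [6,3], D [7,4], D [8,5], K [10,9], L [11,10] — 6 characters in the same relative order in both. dp[13][11] = 6 confirms this is the maximum.

6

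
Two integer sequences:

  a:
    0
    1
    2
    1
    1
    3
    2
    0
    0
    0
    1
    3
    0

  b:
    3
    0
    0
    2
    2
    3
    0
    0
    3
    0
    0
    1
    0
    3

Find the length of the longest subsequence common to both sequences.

Taking 0 at a[1]=b[3], then 2 at a[3]=b[5], then 3 at a[6]=b[6], then 0 at a[8]=b[8], then 0 at a[9]=b[10], then 0 at a[10]=b[11], then 1 at a[11]=b[12], then 3 at a[12]=b[14] gives a common subsequence of length 8. The LCS DP gives dp[13][14] = 8, so this is optimal.

8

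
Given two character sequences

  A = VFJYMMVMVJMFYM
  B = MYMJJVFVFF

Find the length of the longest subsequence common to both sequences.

5

Let dp[i][j] be the LCS length of the first i characters of A and the first j characters of B. dp[i][j] = dp[i-1][j-1]+1 when the i-th and j-th characters match, else max(dp[i-1][j], dp[i][j-1]).
    ·  M  Y  M  J  J  V  F  V  F  F
 ·  0  0  0  0  0  0  0  0  0  0  0
 V  0  0  0  0  0  0  1  1  1  1  1
 F  0  0  0  0  0  0  1  2  2  2  2
 J  0  0  0  0  1  1  1  2  2  2  2
 Y  0  0  1  1  1  1  1  2  2  2  2
 M  0  1  1  2  2  2  2  2  2  2  2
 M  0  1  1  2  2  2  2  2  2  2  2
 V  0  1  1  2  2  2  3  3  3  3  3
 M  0  1  1  2  2  2  3  3  3  3  3
 V  0  1  1  2  2  2  3  3  4  4  4
 J  0  1  1  2  3  3  3  3  4  4  4
 M  0  1  1  2  3  3  3  3  4  4  4
 F  0  1  1  2  3  3  3  4  4  5  5
 Y  0  1  2  2  3  3  3  4  4  5  5
 M  0  1  2  3  3  3  3  4  4  5  5
dp[14][10] = 5. One LCS (by backtracking along matches): YMVVF.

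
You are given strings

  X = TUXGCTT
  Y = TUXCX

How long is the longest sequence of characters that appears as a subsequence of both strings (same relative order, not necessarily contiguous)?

Match T at X[1]=Y[1] → U at X[2]=Y[2] → X at X[3]=Y[3] → C at X[5]=Y[4] — 4 characters in the same relative order in both. dp[7][5] = 4 confirms this is the maximum.

4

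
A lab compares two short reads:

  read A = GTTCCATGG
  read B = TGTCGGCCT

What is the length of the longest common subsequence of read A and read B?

Taking G at read A[1]=read B[2], then T at read A[2]=read B[3], then C at read A[4]=read B[7], then C at read A[5]=read B[8], then T at read A[7]=read B[9] gives a common subsequence of length 5. Since dp[9][9] = 5, nothing longer is possible.

5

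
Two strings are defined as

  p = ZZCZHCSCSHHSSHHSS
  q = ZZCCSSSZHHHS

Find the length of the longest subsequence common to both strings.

10

Pick Z at p[1]=q[1] → Z at p[2]=q[2] → C at p[3]=q[3] → C at p[6]=q[4] → S at p[7]=q[6] → S at p[9]=q[7] → H at p[11]=q[9] → H at p[14]=q[10] → H at p[15]=q[11] → S at p[17]=q[12]; all 10 characters appear in both, in order, and the DP table's final entry dp[17][12] is also 10, so no common subsequence is longer.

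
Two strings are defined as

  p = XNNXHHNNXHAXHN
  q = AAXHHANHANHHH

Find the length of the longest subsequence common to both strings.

Taking X at p[4]=q[3] → H at p[5]=q[4] → H at p[6]=q[5] → N at p[7]=q[7] → N at p[8]=q[10] → H at p[10]=q[12] → H at p[13]=q[13] gives a common subsequence of length 7. Since dp[14][13] = 7, nothing longer is possible.

7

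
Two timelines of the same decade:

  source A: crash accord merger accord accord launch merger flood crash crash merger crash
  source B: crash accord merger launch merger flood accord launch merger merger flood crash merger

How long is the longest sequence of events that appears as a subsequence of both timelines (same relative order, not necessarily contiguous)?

9

Match crash at source A[1]=source B[1], accord at source A[2]=source B[2], merger at source A[3]=source B[5], accord at source A[5]=source B[7], launch at source A[6]=source B[8], merger at source A[7]=source B[10], flood at source A[8]=source B[11], crash at source A[10]=source B[12], merger at source A[11]=source B[13] — 9 events in the same relative order in both. The LCS DP gives dp[12][13] = 9, so this is optimal.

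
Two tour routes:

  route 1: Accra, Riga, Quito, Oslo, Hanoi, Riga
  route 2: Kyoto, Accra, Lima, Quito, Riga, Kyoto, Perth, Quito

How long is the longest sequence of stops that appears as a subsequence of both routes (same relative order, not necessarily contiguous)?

Pick Accra (route 1 #1, route 2 #2) → Riga (route 1 #2, route 2 #5) → Quito (route 1 #3, route 2 #8); all 3 stops appear in both, in order. dp[6][8] = 3 confirms this is the maximum.

3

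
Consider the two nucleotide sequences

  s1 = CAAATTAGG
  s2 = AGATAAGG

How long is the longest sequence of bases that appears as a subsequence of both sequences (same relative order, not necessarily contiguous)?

Let dp[i][j] be the LCS length of the first i bases of s1 and the first j bases of s2. dp[i][j] = dp[i-1][j-1]+1 when the i-th and j-th bases match, else max(dp[i-1][j], dp[i][j-1]).
    ·  A  G  A  T  A  A  G  G
 ·  0  0  0  0  0  0  0  0  0
 C  0  0  0  0  0  0  0  0  0
 A  0  1  1  1  1  1  1  1  1
 A  0  1  1  2  2  2  2  2  2
 A  0  1  1  2  2  3  3  3  3
 T  0  1  1  2  3  3  3  3  3
 T  0  1  1  2  3  3  3  3  3
 A  0  1  1  2  3  4  4  4  4
 G  0  1  2  2  3  4  4  5  5
 G  0  1  2  2  3  4  4  5  6
dp[9][8] = 6. One LCS (by backtracking along matches): AAAAGG.

6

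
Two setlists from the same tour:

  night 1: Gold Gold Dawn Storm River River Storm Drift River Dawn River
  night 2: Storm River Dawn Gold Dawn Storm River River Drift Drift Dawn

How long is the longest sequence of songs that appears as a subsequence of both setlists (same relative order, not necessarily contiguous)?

Match Gold [2,4]; then Dawn [3,5]; then Storm [4,6]; then River [5,7]; then River [6,8]; then Drift [8,10]; then Dawn [10,11] — 7 songs in the same relative order in both. Since dp[11][11] = 7, nothing longer is possible.

7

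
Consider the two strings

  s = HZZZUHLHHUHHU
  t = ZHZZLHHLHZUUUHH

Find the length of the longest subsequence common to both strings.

9

One common subsequence of length 9: H (s #1, t #2); then Z (s #2, t #3); then Z (s #3, t #4); then H (s #6, t #7); then L (s #7, t #8); then H (s #8, t #9); then U (s #10, t #13); then H (s #11, t #14); then H (s #12, t #15). The LCS DP gives dp[13][15] = 9, so this is optimal.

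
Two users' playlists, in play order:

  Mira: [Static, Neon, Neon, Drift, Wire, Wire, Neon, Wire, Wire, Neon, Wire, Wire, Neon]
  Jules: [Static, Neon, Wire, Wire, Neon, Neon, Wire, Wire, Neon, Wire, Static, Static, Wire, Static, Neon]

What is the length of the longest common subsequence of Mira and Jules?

One common subsequence of length 11: Static (Mira #1, Jules #1), Neon (Mira #3, Jules #2), Wire (Mira #5, Jules #3), Wire (Mira #6, Jules #4), Neon (Mira #7, Jules #6), Wire (Mira #8, Jules #7), Wire (Mira #9, Jules #8), Neon (Mira #10, Jules #9), Wire (Mira #11, Jules #10), Wire (Mira #12, Jules #13), Neon (Mira #13, Jules #15). dp[13][15] = 11 confirms this is the maximum.

11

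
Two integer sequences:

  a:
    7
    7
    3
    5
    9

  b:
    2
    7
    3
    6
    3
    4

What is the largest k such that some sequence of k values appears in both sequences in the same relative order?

Taking 7 at a[1]=b[2]; then 3 at a[3]=b[5] gives a common subsequence of length 2, and the DP table's final entry dp[5][6] is also 2, so no common subsequence is longer.

2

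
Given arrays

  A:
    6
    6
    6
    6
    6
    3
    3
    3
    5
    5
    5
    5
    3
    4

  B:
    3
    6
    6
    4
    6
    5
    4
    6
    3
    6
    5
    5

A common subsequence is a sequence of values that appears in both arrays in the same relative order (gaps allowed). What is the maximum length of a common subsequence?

7

Pick 6 at A[1]=B[2]; then 6 at A[2]=B[3]; then 6 at A[3]=B[5]; then 6 at A[4]=B[8]; then 6 at A[5]=B[10]; then 5 at A[11]=B[11]; then 5 at A[12]=B[12]; all 7 values appear in both, in order. Since dp[14][12] = 7, nothing longer is possible.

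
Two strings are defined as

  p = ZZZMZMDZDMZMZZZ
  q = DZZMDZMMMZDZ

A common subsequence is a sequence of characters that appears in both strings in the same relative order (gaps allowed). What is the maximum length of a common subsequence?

9

Match Z (p #2, q #2), Z (p #3, q #3), M (p #4, q #4), Z (p #5, q #6), M (p #6, q #7), M (p #10, q #8), M (p #12, q #9), Z (p #13, q #10), Z (p #15, q #12) — 9 characters in the same relative order in both. dp[15][12] = 9 confirms this is the maximum.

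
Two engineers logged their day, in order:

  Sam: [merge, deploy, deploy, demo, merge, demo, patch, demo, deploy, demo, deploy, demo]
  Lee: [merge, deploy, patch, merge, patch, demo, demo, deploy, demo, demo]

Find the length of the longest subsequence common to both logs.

8

Pick merge at Sam[1]=Lee[1] → deploy at Sam[2]=Lee[2] → merge at Sam[5]=Lee[4] → demo at Sam[6]=Lee[6] → demo at Sam[8]=Lee[7] → deploy at Sam[9]=Lee[8] → demo at Sam[10]=Lee[9] → demo at Sam[12]=Lee[10]; all 8 tasks appear in both, in order, and the DP table's final entry dp[12][10] is also 8, so no common subsequence is longer.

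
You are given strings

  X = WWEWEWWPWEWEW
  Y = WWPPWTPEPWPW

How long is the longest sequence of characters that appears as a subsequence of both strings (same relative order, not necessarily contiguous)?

7

Pick W [1,1], W [2,2], W [4,5], E [5,8], W [7,10], P [8,11], W [13,12]; all 7 characters appear in both, in order. Since dp[13][12] = 7, nothing longer is possible.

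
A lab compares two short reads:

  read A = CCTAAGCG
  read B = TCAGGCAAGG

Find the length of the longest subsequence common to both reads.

6

Let dp[i][j] be the LCS length of the first i bases of read A and the first j bases of read B. dp[i][j] = dp[i-1][j-1]+1 when the i-th and j-th bases match, else max(dp[i-1][j], dp[i][j-1]).
    ·  T  C  A  G  G  C  A  A  G  G
 ·  0  0  0  0  0  0  0  0  0  0  0
 C  0  0  1  1  1  1  1  1  1  1  1
 C  0  0  1  1  1  1  2  2  2  2  2
 T  0  1  1  1  1  1  2  2  2  2  2
 A  0  1  1  2  2  2  2  3  3  3  3
 A  0  1  1  2  2  2  2  3  4  4  4
 G  0  1  1  2  3  3  3  3  4  5  5
 C  0  1  2  2  3  3  4  4  4  5  5
 G  0  1  2  2  3  4  4  4  4  5  6
dp[8][10] = 6. One LCS (by backtracking along matches): CCAAGG.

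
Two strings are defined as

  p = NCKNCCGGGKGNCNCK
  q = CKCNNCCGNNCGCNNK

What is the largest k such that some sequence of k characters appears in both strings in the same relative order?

One common subsequence of length 10: C at p[2]=q[1] → K at p[3]=q[2] → N at p[4]=q[5] → C at p[5]=q[6] → C at p[6]=q[7] → G at p[7]=q[8] → G at p[8]=q[12] → N at p[12]=q[14] → N at p[14]=q[15] → K at p[16]=q[16]. The LCS DP gives dp[16][16] = 10, so this is optimal.

10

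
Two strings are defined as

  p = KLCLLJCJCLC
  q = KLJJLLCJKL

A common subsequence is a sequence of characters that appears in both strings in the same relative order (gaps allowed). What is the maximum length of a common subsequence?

7

One common subsequence of length 7: K at p[1]=q[1] → L at p[2]=q[2] → L at p[4]=q[5] → L at p[5]=q[6] → C at p[7]=q[7] → J at p[8]=q[8] → L at p[10]=q[10]. dp[11][10] = 7 confirms this is the maximum.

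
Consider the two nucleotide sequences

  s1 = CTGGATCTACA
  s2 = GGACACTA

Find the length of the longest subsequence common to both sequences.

Pick G (s1 #3, s2 #1), then G (s1 #4, s2 #2), then A (s1 #5, s2 #3), then C (s1 #7, s2 #4), then A (s1 #9, s2 #5), then C (s1 #10, s2 #6), then A (s1 #11, s2 #8); all 7 bases appear in both, in order, and the DP table's final entry dp[11][8] is also 7, so no common subsequence is longer.

7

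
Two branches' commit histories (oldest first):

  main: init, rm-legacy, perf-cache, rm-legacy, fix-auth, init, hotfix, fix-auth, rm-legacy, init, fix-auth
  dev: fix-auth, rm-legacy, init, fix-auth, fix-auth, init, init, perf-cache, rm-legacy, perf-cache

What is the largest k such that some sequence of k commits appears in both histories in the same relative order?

Pick init (main #1, dev #3); then fix-auth (main #5, dev #5); then init (main #6, dev #7); then rm-legacy (main #9, dev #9); all 4 commits appear in both, in order. The LCS DP gives dp[11][10] = 4, so this is optimal.

4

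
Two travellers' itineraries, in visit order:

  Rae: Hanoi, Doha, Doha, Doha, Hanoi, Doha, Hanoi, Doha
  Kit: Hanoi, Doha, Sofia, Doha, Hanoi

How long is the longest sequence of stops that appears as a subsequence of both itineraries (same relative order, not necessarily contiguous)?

4

Match Hanoi [1,1] → Doha [2,2] → Doha [6,4] → Hanoi [7,5] — 4 stops in the same relative order in both, and the DP table's final entry dp[8][5] is also 4, so no common subsequence is longer.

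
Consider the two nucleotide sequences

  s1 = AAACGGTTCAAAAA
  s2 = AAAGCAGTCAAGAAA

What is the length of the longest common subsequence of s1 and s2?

Pick A [1,1], A [2,2], A [3,3], C [4,5], G [6,7], T [8,8], C [9,9], A [10,10], A [11,11], A [12,13], A [13,14], A [14,15]; all 12 bases appear in both, in order, and the DP table's final entry dp[14][15] is also 12, so no common subsequence is longer.

12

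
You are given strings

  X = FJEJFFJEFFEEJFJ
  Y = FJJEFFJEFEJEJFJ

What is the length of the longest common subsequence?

Taking F (X #1, Y #1) → J (X #2, Y #3) → E (X #3, Y #4) → F (X #5, Y #5) → F (X #6, Y #6) → J (X #7, Y #7) → E (X #8, Y #8) → F (X #10, Y #9) → E (X #11, Y #10) → E (X #12, Y #12) → J (X #13, Y #13) → F (X #14, Y #14) → J (X #15, Y #15) gives a common subsequence of length 13. Since dp[15][15] = 13, nothing longer is possible.

13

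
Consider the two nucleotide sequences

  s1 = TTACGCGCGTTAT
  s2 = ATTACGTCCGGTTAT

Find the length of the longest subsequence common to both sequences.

One common subsequence of length 12: T [1,2], T [2,3], A [3,4], C [4,5], G [5,6], C [6,9], G [7,10], G [9,11], T [10,12], T [11,13], A [12,14], T [13,15], and the DP table's final entry dp[13][15] is also 12, so no common subsequence is longer.

12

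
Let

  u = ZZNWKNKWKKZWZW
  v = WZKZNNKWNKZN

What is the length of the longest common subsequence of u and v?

One common subsequence of length 8: Z [1,2] → Z [2,4] → N [3,5] → N [6,6] → K [7,7] → W [8,8] → K [10,10] → Z [11,11], and the DP table's final entry dp[14][12] is also 8, so no common subsequence is longer.

8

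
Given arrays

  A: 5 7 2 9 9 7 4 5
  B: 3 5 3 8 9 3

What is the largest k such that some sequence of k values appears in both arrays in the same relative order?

Pick 5 (A #1, B #2); then 9 (A #4, B #5); all 2 values appear in both, in order. dp[8][6] = 2 confirms this is the maximum.

2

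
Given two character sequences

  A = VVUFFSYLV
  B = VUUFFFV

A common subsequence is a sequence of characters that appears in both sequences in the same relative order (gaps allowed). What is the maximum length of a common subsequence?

Pick V [1,1] → U [3,3] → F [4,5] → F [5,6] → V [9,7]; all 5 characters appear in both, in order, and the DP table's final entry dp[9][7] is also 5, so no common subsequence is longer.

5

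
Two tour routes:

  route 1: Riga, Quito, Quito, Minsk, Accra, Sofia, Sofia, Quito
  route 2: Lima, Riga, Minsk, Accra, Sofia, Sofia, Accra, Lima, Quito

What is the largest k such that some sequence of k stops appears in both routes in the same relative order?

6

One common subsequence of length 6: Riga at route 1[1]=route 2[2] → Minsk at route 1[4]=route 2[3] → Accra at route 1[5]=route 2[4] → Sofia at route 1[6]=route 2[5] → Sofia at route 1[7]=route 2[6] → Quito at route 1[8]=route 2[9]. The LCS DP gives dp[8][9] = 6, so this is optimal.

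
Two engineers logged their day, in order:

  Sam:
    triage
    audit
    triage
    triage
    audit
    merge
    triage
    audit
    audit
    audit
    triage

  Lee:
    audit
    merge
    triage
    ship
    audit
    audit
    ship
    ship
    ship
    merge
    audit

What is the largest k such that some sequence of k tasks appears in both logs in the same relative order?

Taking audit [5,1]; then merge [6,2]; then triage [7,3]; then audit [8,5]; then audit [9,6]; then audit [10,11] gives a common subsequence of length 6. Since dp[11][11] = 6, nothing longer is possible.

6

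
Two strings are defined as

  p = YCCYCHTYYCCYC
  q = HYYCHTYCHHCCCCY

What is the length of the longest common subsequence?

Taking Y [1,2] → Y [4,3] → C [5,4] → H [6,5] → T [7,6] → Y [8,7] → C [10,13] → C [11,14] → Y [12,15] gives a common subsequence of length 9, and the DP table's final entry dp[13][15] is also 9, so no common subsequence is longer.

9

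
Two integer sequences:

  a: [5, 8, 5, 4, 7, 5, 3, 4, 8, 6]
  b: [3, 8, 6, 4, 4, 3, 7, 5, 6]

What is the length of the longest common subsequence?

One common subsequence of length 5: 8 at a[2]=b[2]; then 4 at a[4]=b[5]; then 7 at a[5]=b[7]; then 5 at a[6]=b[8]; then 6 at a[10]=b[9]. The LCS DP gives dp[10][9] = 5, so this is optimal.

5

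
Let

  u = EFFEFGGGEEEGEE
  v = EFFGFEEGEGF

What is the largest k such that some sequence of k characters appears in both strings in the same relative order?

8

Taking E [1,1], F [2,2], F [3,3], F [5,5], E [9,6], E [10,7], E [11,9], G [12,10] gives a common subsequence of length 8. Since dp[14][11] = 8, nothing longer is possible.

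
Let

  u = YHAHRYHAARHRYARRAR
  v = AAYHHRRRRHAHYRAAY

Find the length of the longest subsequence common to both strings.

Taking Y (u #1, v #3), then H (u #2, v #4), then H (u #4, v #5), then R (u #5, v #9), then H (u #7, v #10), then A (u #9, v #11), then H (u #11, v #12), then R (u #12, v #14), then A (u #14, v #15), then A (u #17, v #16) gives a common subsequence of length 10, and the DP table's final entry dp[18][17] is also 10, so no common subsequence is longer.

10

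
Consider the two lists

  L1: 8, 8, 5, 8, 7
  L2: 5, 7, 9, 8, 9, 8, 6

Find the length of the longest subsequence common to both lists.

2

Let dp[i][j] be the LCS length of the first i values of L1 and the first j values of L2. dp[i][j] = dp[i-1][j-1]+1 when the i-th and j-th values match, else max(dp[i-1][j], dp[i][j-1]).
    ·  5  7  9  8  9  8  6
 ·  0  0  0  0  0  0  0  0
 8  0  0  0  0  1  1  1  1
 8  0  0  0  0  1  1  2  2
 5  0  1  1  1  1  1  2  2
 8  0  1  1  1  2  2  2  2
 7  0  1  2  2  2  2  2  2
dp[5][7] = 2. One LCS (by backtracking along matches): 8, 8.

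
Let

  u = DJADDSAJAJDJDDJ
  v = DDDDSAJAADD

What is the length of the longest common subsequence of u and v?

Match D (u #1, v #2), then D (u #4, v #3), then D (u #5, v #4), then S (u #6, v #5), then A (u #7, v #6), then J (u #8, v #7), then A (u #9, v #9), then D (u #13, v #10), then D (u #14, v #11) — 9 characters in the same relative order in both. dp[15][11] = 9 confirms this is the maximum.

9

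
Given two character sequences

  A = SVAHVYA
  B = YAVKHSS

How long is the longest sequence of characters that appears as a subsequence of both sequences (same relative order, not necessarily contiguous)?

2

Let dp[i][j] be the LCS length of the first i characters of A and the first j characters of B. dp[i][j] = dp[i-1][j-1]+1 when the i-th and j-th characters match, else max(dp[i-1][j], dp[i][j-1]).
    ·  Y  A  V  K  H  S  S
 ·  0  0  0  0  0  0  0  0
 S  0  0  0  0  0  0  1  1
 V  0  0  0  1  1  1  1  1
 A  0  0  1  1  1  1  1  1
 H  0  0  1  1  1  2  2  2
 V  0  0  1  2  2  2  2  2
 Y  0  1  1  2  2  2  2  2
 A  0  1  2  2  2  2  2  2
dp[7][7] = 2. One LCS (by backtracking along matches): VH.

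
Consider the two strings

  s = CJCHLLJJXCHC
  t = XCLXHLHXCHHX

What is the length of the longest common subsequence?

Pick C (s #1, t #2), H (s #4, t #5), L (s #5, t #6), X (s #9, t #8), C (s #10, t #9), H (s #11, t #11); all 6 characters appear in both, in order, and the DP table's final entry dp[12][12] is also 6, so no common subsequence is longer.

6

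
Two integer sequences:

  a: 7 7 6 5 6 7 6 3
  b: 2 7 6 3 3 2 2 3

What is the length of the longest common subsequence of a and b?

Pick 7 at a[2]=b[2], then 6 at a[3]=b[3], then 3 at a[8]=b[8]; all 3 values appear in both, in order. dp[8][8] = 3 confirms this is the maximum.

3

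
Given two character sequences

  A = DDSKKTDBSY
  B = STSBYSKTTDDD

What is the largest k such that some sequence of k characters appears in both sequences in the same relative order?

4

Taking S [3,6], then K [4,7], then T [6,9], then D [7,12] gives a common subsequence of length 4. dp[10][12] = 4 confirms this is the maximum.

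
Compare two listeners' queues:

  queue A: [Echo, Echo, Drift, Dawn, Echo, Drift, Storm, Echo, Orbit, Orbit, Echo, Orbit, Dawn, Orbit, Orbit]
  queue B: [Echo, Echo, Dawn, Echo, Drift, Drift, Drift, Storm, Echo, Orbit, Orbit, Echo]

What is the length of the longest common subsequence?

One common subsequence of length 10: Echo [1,1] → Echo [2,2] → Dawn [4,3] → Echo [5,4] → Drift [6,7] → Storm [7,8] → Echo [8,9] → Orbit [9,10] → Orbit [10,11] → Echo [11,12], and the DP table's final entry dp[15][12] is also 10, so no common subsequence is longer.

10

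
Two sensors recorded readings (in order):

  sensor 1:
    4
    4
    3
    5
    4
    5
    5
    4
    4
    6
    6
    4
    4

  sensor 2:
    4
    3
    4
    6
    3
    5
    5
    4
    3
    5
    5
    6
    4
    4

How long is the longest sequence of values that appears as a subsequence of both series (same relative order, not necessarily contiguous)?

10

Pick 4 (sensor 1 #1, sensor 2 #1) → 4 (sensor 1 #2, sensor 2 #3) → 3 (sensor 1 #3, sensor 2 #5) → 5 (sensor 1 #4, sensor 2 #7) → 4 (sensor 1 #5, sensor 2 #8) → 5 (sensor 1 #6, sensor 2 #10) → 5 (sensor 1 #7, sensor 2 #11) → 6 (sensor 1 #11, sensor 2 #12) → 4 (sensor 1 #12, sensor 2 #13) → 4 (sensor 1 #13, sensor 2 #14); all 10 values appear in both, in order. dp[13][14] = 10 confirms this is the maximum.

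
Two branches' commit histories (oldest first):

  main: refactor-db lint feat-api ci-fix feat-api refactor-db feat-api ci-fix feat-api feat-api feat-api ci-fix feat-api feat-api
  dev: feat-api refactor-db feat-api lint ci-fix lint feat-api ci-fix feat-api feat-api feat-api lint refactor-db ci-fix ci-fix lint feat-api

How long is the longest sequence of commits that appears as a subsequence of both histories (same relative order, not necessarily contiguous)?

Taking refactor-db [1,2] → lint [2,4] → ci-fix [4,5] → feat-api [7,7] → ci-fix [8,8] → feat-api [9,9] → feat-api [10,10] → feat-api [11,11] → ci-fix [12,15] → feat-api [14,17] gives a common subsequence of length 10, and the DP table's final entry dp[14][17] is also 10, so no common subsequence is longer.

10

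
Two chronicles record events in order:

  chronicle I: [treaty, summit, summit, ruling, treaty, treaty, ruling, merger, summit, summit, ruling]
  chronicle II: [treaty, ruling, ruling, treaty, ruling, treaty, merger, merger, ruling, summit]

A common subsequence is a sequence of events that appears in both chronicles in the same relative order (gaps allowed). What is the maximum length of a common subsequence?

Taking treaty (chronicle I #1, chronicle II #1); then ruling (chronicle I #4, chronicle II #3); then treaty (chronicle I #5, chronicle II #4); then treaty (chronicle I #6, chronicle II #6); then ruling (chronicle I #7, chronicle II #9); then summit (chronicle I #10, chronicle II #10) gives a common subsequence of length 6, and the DP table's final entry dp[11][10] is also 6, so no common subsequence is longer.

6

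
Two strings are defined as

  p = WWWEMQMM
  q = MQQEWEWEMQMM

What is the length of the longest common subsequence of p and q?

Let dp[i][j] be the LCS length of the first i characters of p and the first j characters of q. dp[i][j] = dp[i-1][j-1]+1 when the i-th and j-th characters match, else max(dp[i-1][j], dp[i][j-1]).
    ·  M  Q  Q  E  W  E  W  E  M  Q  M  M
 ·  0  0  0  0  0  0  0  0  0  0  0  0  0
 W  0  0  0  0  0  1  1  1  1  1  1  1  1
 W  0  0  0  0  0  1  1  2  2  2  2  2  2
 W  0  0  0  0  0  1  1  2  2  2  2  2  2
 E  0  0  0  0  1  1  2  2  3  3  3  3  3
 M  0  1  1  1  1  1  2  2  3  4  4  4  4
 Q  0  1  2  2  2  2  2  2  3  4  5  5  5
 M  0  1  2  2  2  2  2  2  3  4  5  6  6
 M  0  1  2  2  2  2  2  2  3  4  5  6  7
dp[8][12] = 7. One LCS (by backtracking along matches): WWEMQMM.

7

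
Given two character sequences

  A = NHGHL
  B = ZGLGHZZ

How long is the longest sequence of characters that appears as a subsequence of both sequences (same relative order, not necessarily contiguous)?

Let dp[i][j] be the LCS length of the first i characters of A and the first j characters of B. dp[i][j] = dp[i-1][j-1]+1 when the i-th and j-th characters match, else max(dp[i-1][j], dp[i][j-1]).
    ·  Z  G  L  G  H  Z  Z
 ·  0  0  0  0  0  0  0  0
 N  0  0  0  0  0  0  0  0
 H  0  0  0  0  0  1  1  1
 G  0  0  1  1  1  1  1  1
 H  0  0  1  1  1  2  2  2
 L  0  0  1  2  2  2  2  2
dp[5][7] = 2. One LCS (by backtracking along matches): GH.

2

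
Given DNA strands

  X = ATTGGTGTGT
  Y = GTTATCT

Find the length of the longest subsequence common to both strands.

Match T [2,2], then T [3,3], then T [6,5], then T [10,7] — 4 bases in the same relative order in both. The LCS DP gives dp[10][7] = 4, so this is optimal.

4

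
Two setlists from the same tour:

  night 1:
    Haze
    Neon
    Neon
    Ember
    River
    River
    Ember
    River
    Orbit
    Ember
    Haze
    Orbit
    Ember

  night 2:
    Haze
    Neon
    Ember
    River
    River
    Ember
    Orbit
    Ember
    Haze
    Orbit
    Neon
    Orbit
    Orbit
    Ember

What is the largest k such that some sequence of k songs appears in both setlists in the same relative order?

Taking Haze at night 1[1]=night 2[1], then Neon at night 1[3]=night 2[2], then Ember at night 1[4]=night 2[3], then River at night 1[5]=night 2[4], then River at night 1[6]=night 2[5], then Ember at night 1[7]=night 2[6], then Orbit at night 1[9]=night 2[7], then Ember at night 1[10]=night 2[8], then Haze at night 1[11]=night 2[9], then Orbit at night 1[12]=night 2[13], then Ember at night 1[13]=night 2[14] gives a common subsequence of length 11, and the DP table's final entry dp[13][14] is also 11, so no common subsequence is longer.

11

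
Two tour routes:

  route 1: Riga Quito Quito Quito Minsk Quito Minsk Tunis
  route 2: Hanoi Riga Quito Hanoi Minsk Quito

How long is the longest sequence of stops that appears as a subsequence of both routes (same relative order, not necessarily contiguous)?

4

One common subsequence of length 4: Riga [1,2]; then Quito [2,3]; then Minsk [5,5]; then Quito [6,6], and the DP table's final entry dp[8][6] is also 4, so no common subsequence is longer.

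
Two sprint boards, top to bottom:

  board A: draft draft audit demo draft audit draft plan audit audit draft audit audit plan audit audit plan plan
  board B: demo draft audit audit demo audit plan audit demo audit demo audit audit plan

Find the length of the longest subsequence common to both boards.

10

Match draft [1,2]; then audit [3,4]; then demo [4,5]; then audit [6,6]; then plan [8,7]; then audit [9,8]; then audit [10,10]; then audit [15,12]; then audit [16,13]; then plan [18,14] — 10 tasks in the same relative order in both. dp[18][14] = 10 confirms this is the maximum.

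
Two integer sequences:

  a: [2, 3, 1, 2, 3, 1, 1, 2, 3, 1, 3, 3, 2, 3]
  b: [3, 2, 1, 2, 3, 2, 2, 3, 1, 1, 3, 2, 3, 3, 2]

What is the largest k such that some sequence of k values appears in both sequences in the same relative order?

10

Pick 2 (a #1, b #4), then 3 (a #2, b #5), then 2 (a #4, b #7), then 3 (a #5, b #8), then 1 (a #6, b #9), then 1 (a #7, b #10), then 2 (a #8, b #12), then 3 (a #11, b #13), then 3 (a #12, b #14), then 2 (a #13, b #15); all 10 values appear in both, in order. Since dp[14][15] = 10, nothing longer is possible.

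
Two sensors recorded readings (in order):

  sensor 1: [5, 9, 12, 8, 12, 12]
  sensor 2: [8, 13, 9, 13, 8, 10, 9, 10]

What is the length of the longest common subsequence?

Pick 9 (sensor 1 #2, sensor 2 #3), 8 (sensor 1 #4, sensor 2 #5); all 2 values appear in both, in order. Since dp[6][8] = 2, nothing longer is possible.

2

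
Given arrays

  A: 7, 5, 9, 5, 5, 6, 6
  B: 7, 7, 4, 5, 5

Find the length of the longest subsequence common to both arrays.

3

Let dp[i][j] be the LCS length of the first i values of A and the first j values of B. dp[i][j] = dp[i-1][j-1]+1 when the i-th and j-th values match, else max(dp[i-1][j], dp[i][j-1]).
    ·  7  7  4  5  5
 ·  0  0  0  0  0  0
 7  0  1  1  1  1  1
 5  0  1  1  1  2  2
 9  0  1  1  1  2  2
 5  0  1  1  1  2  3
 5  0  1  1  1  2  3
 6  0  1  1  1  2  3
 6  0  1  1  1  2  3
dp[7][5] = 3. One LCS (by backtracking along matches): 7, 5, 5.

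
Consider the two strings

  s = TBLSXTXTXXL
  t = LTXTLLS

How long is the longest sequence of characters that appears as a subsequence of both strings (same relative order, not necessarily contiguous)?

5

One common subsequence of length 5: L [3,1] → T [6,2] → X [7,3] → T [8,4] → L [11,6]. dp[11][7] = 5 confirms this is the maximum.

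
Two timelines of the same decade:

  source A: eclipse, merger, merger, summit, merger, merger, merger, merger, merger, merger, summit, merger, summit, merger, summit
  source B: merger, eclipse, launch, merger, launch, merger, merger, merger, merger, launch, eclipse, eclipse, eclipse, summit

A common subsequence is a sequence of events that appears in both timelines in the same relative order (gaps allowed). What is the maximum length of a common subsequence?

7

Taking eclipse at source A[1]=source B[2], merger at source A[2]=source B[4], merger at source A[3]=source B[6], merger at source A[5]=source B[7], merger at source A[6]=source B[8], merger at source A[7]=source B[9], summit at source A[15]=source B[14] gives a common subsequence of length 7. The LCS DP gives dp[15][14] = 7, so this is optimal.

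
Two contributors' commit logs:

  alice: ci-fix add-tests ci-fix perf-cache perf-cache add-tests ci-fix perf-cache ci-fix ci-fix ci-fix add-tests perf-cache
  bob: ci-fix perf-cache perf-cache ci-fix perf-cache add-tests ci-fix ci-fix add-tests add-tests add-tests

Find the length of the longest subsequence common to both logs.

Match ci-fix (alice #3, bob #1) → perf-cache (alice #4, bob #2) → perf-cache (alice #5, bob #3) → ci-fix (alice #7, bob #4) → perf-cache (alice #8, bob #5) → ci-fix (alice #9, bob #7) → ci-fix (alice #10, bob #8) → add-tests (alice #12, bob #11) — 8 commits in the same relative order in both, and the DP table's final entry dp[13][11] is also 8, so no common subsequence is longer.

8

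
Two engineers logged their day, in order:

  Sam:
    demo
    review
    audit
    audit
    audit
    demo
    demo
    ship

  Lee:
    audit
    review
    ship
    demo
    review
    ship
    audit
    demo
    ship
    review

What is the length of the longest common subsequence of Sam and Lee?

5

Match demo at Sam[1]=Lee[4], then review at Sam[2]=Lee[5], then audit at Sam[5]=Lee[7], then demo at Sam[7]=Lee[8], then ship at Sam[8]=Lee[9] — 5 tasks in the same relative order in both, and the DP table's final entry dp[8][10] is also 5, so no common subsequence is longer.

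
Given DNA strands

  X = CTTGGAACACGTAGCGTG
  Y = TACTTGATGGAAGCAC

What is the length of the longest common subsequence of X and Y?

10

One common subsequence of length 10: C [1,3] → T [2,5] → T [3,8] → G [4,9] → G [5,10] → A [6,11] → A [7,12] → C [10,14] → A [13,15] → C [15,16]. The LCS DP gives dp[18][16] = 10, so this is optimal.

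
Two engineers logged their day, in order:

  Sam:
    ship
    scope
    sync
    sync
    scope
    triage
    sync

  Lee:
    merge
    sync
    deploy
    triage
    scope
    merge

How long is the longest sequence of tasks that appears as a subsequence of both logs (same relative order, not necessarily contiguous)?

Pick sync [3,2], scope [5,5]; all 2 tasks appear in both, in order. dp[7][6] = 2 confirms this is the maximum.

2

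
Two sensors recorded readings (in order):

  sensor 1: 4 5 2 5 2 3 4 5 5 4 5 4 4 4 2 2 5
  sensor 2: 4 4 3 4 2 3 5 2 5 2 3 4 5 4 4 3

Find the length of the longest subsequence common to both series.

10

One common subsequence of length 10: 4 [1,4], 5 [2,7], 2 [3,8], 5 [4,9], 2 [5,10], 3 [6,11], 4 [7,12], 5 [9,13], 4 [10,14], 4 [12,15]. dp[17][16] = 10 confirms this is the maximum.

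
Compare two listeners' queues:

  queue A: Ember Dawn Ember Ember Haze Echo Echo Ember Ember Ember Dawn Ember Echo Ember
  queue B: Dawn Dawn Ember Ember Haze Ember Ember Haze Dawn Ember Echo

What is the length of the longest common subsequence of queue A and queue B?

Match Dawn [2,2]; then Ember [3,3]; then Ember [4,4]; then Haze [5,5]; then Ember [8,6]; then Ember [9,7]; then Dawn [11,9]; then Ember [12,10]; then Echo [13,11] — 9 songs in the same relative order in both. Since dp[14][11] = 9, nothing longer is possible.

9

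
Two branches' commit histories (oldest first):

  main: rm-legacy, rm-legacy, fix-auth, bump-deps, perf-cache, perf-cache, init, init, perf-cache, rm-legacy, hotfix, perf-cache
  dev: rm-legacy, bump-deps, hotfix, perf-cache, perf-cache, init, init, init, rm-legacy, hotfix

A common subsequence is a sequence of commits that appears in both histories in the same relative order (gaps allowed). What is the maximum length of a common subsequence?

Taking rm-legacy at main[2]=dev[1] → bump-deps at main[4]=dev[2] → perf-cache at main[5]=dev[4] → perf-cache at main[6]=dev[5] → init at main[7]=dev[7] → init at main[8]=dev[8] → rm-legacy at main[10]=dev[9] → hotfix at main[11]=dev[10] gives a common subsequence of length 8, and the DP table's final entry dp[12][10] is also 8, so no common subsequence is longer.

8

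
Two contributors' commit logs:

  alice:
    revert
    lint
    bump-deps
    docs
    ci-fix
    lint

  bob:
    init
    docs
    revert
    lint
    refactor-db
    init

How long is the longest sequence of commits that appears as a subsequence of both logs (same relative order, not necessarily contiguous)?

2

Pick revert (alice #1, bob #3); then lint (alice #2, bob #4); all 2 commits appear in both, in order, and the DP table's final entry dp[6][6] is also 2, so no common subsequence is longer.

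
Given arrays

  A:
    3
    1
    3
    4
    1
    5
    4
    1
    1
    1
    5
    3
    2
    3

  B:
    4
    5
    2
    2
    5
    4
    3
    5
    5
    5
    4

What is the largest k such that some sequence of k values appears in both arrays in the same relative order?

4

Match 4 at A[4]=B[1]; then 5 at A[6]=B[5]; then 4 at A[7]=B[6]; then 5 at A[11]=B[10] — 4 values in the same relative order in both. dp[14][11] = 4 confirms this is the maximum.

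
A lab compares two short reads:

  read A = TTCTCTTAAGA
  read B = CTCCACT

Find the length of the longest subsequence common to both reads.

4

Pick T (read A #1, read B #2); then C (read A #3, read B #4); then C (read A #5, read B #6); then T (read A #7, read B #7); all 4 bases appear in both, in order. dp[11][7] = 4 confirms this is the maximum.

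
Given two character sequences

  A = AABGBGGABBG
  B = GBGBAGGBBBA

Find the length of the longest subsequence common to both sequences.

7

Let dp[i][j] be the LCS length of the first i characters of A and the first j characters of B. dp[i][j] = dp[i-1][j-1]+1 when the i-th and j-th characters match, else max(dp[i-1][j], dp[i][j-1]).
    ·  G  B  G  B  A  G  G  B  B  B  A
 ·  0  0  0  0  0  0  0  0  0  0  0  0
 A  0  0  0  0  0  1  1  1  1  1  1  1
 A  0  0  0  0  0  1  1  1  1  1  1  2
 B  0  0  1  1  1  1  1  1  2  2  2  2
 G  0  1  1  2  2  2  2  2  2  2  2  2
 B  0  1  2  2  3  3  3  3  3  3  3  3
 G  0  1  2  3  3  3  4  4  4  4  4  4
 G  0  1  2  3  3  3  4  5  5  5  5  5
 A  0  1  2  3  3  4  4  5  5  5  5  6
 B  0  1  2  3  4  4  4  5  6  6  6  6
 B  0  1  2  3  4  4  4  5  6  7  7  7
 G  0  1  2  3  4  4  5  5  6  7  7  7
dp[11][11] = 7. One LCS (by backtracking along matches): BGBGGBB.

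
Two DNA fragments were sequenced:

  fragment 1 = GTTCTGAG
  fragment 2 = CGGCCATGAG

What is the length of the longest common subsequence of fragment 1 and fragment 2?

Pick G [1,3], C [4,5], T [5,7], G [6,8], A [7,9], G [8,10]; all 6 bases appear in both, in order. The LCS DP gives dp[8][10] = 6, so this is optimal.

6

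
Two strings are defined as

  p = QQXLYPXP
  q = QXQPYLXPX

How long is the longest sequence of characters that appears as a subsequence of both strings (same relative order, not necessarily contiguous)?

Let dp[i][j] be the LCS length of the first i characters of p and the first j characters of q. dp[i][j] = dp[i-1][j-1]+1 when the i-th and j-th characters match, else max(dp[i-1][j], dp[i][j-1]).
    ·  Q  X  Q  P  Y  L  X  P  X
 ·  0  0  0  0  0  0  0  0  0  0
 Q  0  1  1  1  1  1  1  1  1  1
 Q  0  1  1  2  2  2  2  2  2  2
 X  0  1  2  2  2  2  2  3  3  3
 L  0  1  2  2  2  2  3  3  3  3
 Y  0  1  2  2  2  3  3  3  3  3
 P  0  1  2  2  3  3  3  3  4  4
 X  0  1  2  2  3  3  3  4  4  5
 P  0  1  2  2  3  3  3  4  5  5
dp[8][9] = 5. One LCS (by backtracking along matches): QQXPX.

5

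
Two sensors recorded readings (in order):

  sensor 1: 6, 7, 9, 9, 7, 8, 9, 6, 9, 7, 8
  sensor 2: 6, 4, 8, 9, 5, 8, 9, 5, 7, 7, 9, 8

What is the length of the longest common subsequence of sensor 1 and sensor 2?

6

Taking 6 (sensor 1 #1, sensor 2 #1), then 9 (sensor 1 #3, sensor 2 #4), then 9 (sensor 1 #4, sensor 2 #7), then 7 (sensor 1 #5, sensor 2 #10), then 9 (sensor 1 #9, sensor 2 #11), then 8 (sensor 1 #11, sensor 2 #12) gives a common subsequence of length 6. The LCS DP gives dp[11][12] = 6, so this is optimal.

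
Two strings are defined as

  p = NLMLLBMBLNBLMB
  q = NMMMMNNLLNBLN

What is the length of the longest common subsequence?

One common subsequence of length 7: N [1,1] → M [3,5] → L [4,8] → L [5,9] → B [8,11] → L [9,12] → N [10,13], and the DP table's final entry dp[14][13] is also 7, so no common subsequence is longer.

7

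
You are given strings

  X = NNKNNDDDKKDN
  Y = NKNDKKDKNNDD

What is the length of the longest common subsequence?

Match N (X #2, Y #1), K (X #3, Y #2), N (X #5, Y #3), D (X #8, Y #4), K (X #9, Y #5), K (X #10, Y #6), D (X #11, Y #7), N (X #12, Y #10) — 8 characters in the same relative order in both. The LCS DP gives dp[12][12] = 8, so this is optimal.

8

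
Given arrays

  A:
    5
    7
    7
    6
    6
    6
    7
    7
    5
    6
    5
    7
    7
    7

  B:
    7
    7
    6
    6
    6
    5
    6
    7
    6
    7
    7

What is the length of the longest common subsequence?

One common subsequence of length 10: 7 (A #2, B #1); then 7 (A #3, B #2); then 6 (A #4, B #3); then 6 (A #5, B #4); then 6 (A #6, B #5); then 5 (A #9, B #6); then 6 (A #10, B #7); then 7 (A #12, B #8); then 7 (A #13, B #10); then 7 (A #14, B #11). Since dp[14][11] = 10, nothing longer is possible.

10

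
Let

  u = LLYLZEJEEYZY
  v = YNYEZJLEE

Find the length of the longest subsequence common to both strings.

Let dp[i][j] be the LCS length of the first i characters of u and the first j characters of v. dp[i][j] = dp[i-1][j-1]+1 when the i-th and j-th characters match, else max(dp[i-1][j], dp[i][j-1]).
    ·  Y  N  Y  E  Z  J  L  E  E
 ·  0  0  0  0  0  0  0  0  0  0
 L  0  0  0  0  0  0  0  1  1  1
 L  0  0  0  0  0  0  0  1  1  1
 Y  0  1  1  1  1  1  1  1  1  1
 L  0  1  1  1  1  1  1  2  2  2
 Z  0  1  1  1  1  2  2  2  2  2
 E  0  1  1  1  2  2  2  2  3  3
 J  0  1  1  1  2  2  3  3  3  3
 E  0  1  1  1  2  2  3  3  4  4
 E  0  1  1  1  2  2  3  3  4  5
 Y  0  1  1  2  2  2  3  3  4  5
 Z  0  1  1  2  2  3  3  3  4  5
 Y  0  1  1  2  2  3  3  3  4  5
dp[12][9] = 5. One LCS (by backtracking along matches): YZJEE.

5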